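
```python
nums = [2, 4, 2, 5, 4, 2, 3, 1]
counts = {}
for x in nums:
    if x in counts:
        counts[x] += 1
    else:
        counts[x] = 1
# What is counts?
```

Initial: counts = {}, nums = [2, 4, 2, 5, 4, 2, 3, 1]
See 2: counts = {2: 1}
See 4: counts = {2: 1, 4: 1}
See 2: counts = {2: 2, 4: 1}
See 5: counts = {2: 2, 4: 1, 5: 1}
See 4: counts = {2: 2, 4: 2, 5: 1}
See 2: counts = {2: 3, 4: 2, 5: 1}
See 3: counts = {2: 3, 4: 2, 5: 1, 3: 1}
See 1: counts = {2: 3, 4: 2, 5: 1, 3: 1, 1: 1}

{2: 3, 4: 2, 5: 1, 3: 1, 1: 1}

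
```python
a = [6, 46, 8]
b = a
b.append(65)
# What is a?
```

After line 1: a = [6, 46, 8]
After line 2 (b = a is an alias, same object): a = [6, 46, 8], b = [6, 46, 8]
After line 3 (b.append mutates the shared list): a = [6, 46, 8, 65], b = [6, 46, 8, 65]

[6, 46, 8, 65]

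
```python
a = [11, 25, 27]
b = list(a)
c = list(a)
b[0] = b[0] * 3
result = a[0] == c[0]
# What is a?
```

After line 1: a = [11, 25, 27]
After line 2 (b = list(a), copy): a = [11, 25, 27], b = [11, 25, 27]
After line 3 (c = list(a) is a copy, new object): c = [11, 25, 27]
After line 4 (b[0] = 11 * 3 = 33; only b mutates (copy)): a = [11, 25, 27], b = [33, 25, 27], c = [11, 25, 27]
After line 5 (a[0] = 11, c[0] = 11; result = True)

[11, 25, 27]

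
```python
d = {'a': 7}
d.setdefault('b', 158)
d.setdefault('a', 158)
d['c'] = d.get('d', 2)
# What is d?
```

After line 1: d = {'a': 7}
After line 2 (setdefault adds 'b'=158): d = {'a': 7, 'b': 158}
After line 3 (setdefault 'a' no-op, already exists): d = {'a': 7, 'b': 158}
After line 4 (get('d', 2) returns default since 'd' not in d): d = {'a': 7, 'b': 158, 'c': 2}

{'a': 7, 'b': 158, 'c': 2}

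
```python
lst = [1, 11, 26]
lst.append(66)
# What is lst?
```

[1, 11, 26, 66]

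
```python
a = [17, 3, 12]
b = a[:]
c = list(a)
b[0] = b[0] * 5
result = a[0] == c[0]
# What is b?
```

After line 1: a = [17, 3, 12]
After line 2 (b = a[:], copy): a = [17, 3, 12], b = [17, 3, 12]
After line 3 (c = list(a) is a copy, new object): c = [17, 3, 12]
After line 4 (b[0] = 17 * 5 = 85; only b mutates (copy)): a = [17, 3, 12], b = [85, 3, 12], c = [17, 3, 12]
After line 5 (a[0] = 17, c[0] = 17; result = True)

[85, 3, 12]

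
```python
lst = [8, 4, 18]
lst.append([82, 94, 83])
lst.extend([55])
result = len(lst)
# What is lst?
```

After line 1: lst = [8, 4, 18]
After line 2 (append adds [82, 94, 83] as single element): lst = [8, 4, 18, [82, 94, 83]]
After line 3 (extend unpacks [55], adds 55): lst = [8, 4, 18, [82, 94, 83], 55]
After line 4: result = len(lst) = 5

[8, 4, 18, [82, 94, 83], 55]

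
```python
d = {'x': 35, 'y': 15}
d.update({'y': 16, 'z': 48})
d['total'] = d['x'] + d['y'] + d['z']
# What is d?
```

After line 1: d = {'x': 35, 'y': 15}
After line 2 (y overwritten, z added): d = {'x': 35, 'y': 16, 'z': 48}
After line 3 (total = 35 + 16 + 48 = 99): d = {'x': 35, 'y': 16, 'z': 48, 'total': 99}

{'x': 35, 'y': 16, 'z': 48, 'total': 99}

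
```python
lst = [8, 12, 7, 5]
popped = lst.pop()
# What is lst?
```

[8, 12, 7]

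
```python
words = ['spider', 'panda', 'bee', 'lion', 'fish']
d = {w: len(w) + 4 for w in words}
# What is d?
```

{'spider': 10, 'panda': 9, 'bee': 7, 'lion': 8, 'fish': 8}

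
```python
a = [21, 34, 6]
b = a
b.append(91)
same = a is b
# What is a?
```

After line 1: a = [21, 34, 6]
After line 2 (b = a is an alias, same object): a = [21, 34, 6], b = [21, 34, 6]
After line 3 (b.append mutates the shared list): a = [21, 34, 6, 91], b = [21, 34, 6, 91]
After line 4 (same = a is b; same object -> True): same = True

[21, 34, 6, 91]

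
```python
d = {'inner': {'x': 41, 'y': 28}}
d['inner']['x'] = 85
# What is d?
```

After line 1: d = {'inner': {'x': 41, 'y': 28}}
After line 2 (inner x overwritten): d = {'inner': {'x': 85, 'y': 28}}

{'inner': {'x': 85, 'y': 28}}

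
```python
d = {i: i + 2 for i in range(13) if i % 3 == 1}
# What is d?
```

{1: 3, 4: 6, 7: 9, 10: 12}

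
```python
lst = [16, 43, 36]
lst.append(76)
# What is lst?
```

[16, 43, 36, 76]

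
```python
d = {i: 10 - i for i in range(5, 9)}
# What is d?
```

{5: 5, 6: 4, 7: 3, 8: 2}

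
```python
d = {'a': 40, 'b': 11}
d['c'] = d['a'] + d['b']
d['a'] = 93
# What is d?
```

After line 1: d = {'a': 40, 'b': 11}
After line 2 (d['c'] = 40 + 11): d = {'a': 40, 'b': 11, 'c': 51}
After line 3: d = {'a': 93, 'b': 11, 'c': 51}

{'a': 93, 'b': 11, 'c': 51}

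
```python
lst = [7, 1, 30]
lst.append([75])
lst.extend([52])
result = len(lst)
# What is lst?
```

After line 1: lst = [7, 1, 30]
After line 2 (append adds [75] as single element): lst = [7, 1, 30, [75]]
After line 3 (extend unpacks [52], adds 52): lst = [7, 1, 30, [75], 52]
After line 4: result = len(lst) = 5

[7, 1, 30, [75], 52]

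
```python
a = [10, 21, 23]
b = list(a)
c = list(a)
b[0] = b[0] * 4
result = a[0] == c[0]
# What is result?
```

After line 1: a = [10, 21, 23]
After line 2 (b = list(a), copy): a = [10, 21, 23], b = [10, 21, 23]
After line 3 (c = list(a) is a copy, new object): c = [10, 21, 23]
After line 4 (b[0] = 10 * 4 = 40; only b mutates (copy)): a = [10, 21, 23], b = [40, 21, 23], c = [10, 21, 23]
After line 5 (a[0] = 10, c[0] = 10; result = True)

True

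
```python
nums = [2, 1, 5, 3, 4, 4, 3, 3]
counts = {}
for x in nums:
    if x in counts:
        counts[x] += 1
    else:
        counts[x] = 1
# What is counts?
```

Initial: counts = {}, nums = [2, 1, 5, 3, 4, 4, 3, 3]
See 2: counts = {2: 1}
See 1: counts = {2: 1, 1: 1}
See 5: counts = {2: 1, 1: 1, 5: 1}
See 3: counts = {2: 1, 1: 1, 5: 1, 3: 1}
See 4: counts = {2: 1, 1: 1, 5: 1, 3: 1, 4: 1}
See 4: counts = {2: 1, 1: 1, 5: 1, 3: 1, 4: 2}
See 3: counts = {2: 1, 1: 1, 5: 1, 3: 2, 4: 2}
See 3: counts = {2: 1, 1: 1, 5: 1, 3: 3, 4: 2}

{2: 1, 1: 1, 5: 1, 3: 3, 4: 2}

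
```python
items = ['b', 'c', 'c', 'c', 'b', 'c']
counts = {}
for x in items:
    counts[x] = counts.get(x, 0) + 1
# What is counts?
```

Initial: counts = {}, items = ['b', 'c', 'c', 'c', 'b', 'c']
See 'b': counts = {'b': 1}
See 'c': counts = {'b': 1, 'c': 1}
See 'c': counts = {'b': 1, 'c': 2}
See 'c': counts = {'b': 1, 'c': 3}
See 'b': counts = {'b': 2, 'c': 3}
See 'c': counts = {'b': 2, 'c': 4}

{'b': 2, 'c': 4}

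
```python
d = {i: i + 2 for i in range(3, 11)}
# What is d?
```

{3: 5, 4: 6, 5: 7, 6: 8, 7: 9, 8: 10, 9: 11, 10: 12}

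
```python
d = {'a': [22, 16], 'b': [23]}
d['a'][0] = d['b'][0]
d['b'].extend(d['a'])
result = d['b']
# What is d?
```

After line 1: d = {'a': [22, 16], 'b': [23]}
After line 2 (a[0] = b[0] = 23): d = {'a': [23, 16], 'b': [23]}
After line 3 (b.extend(a) appends [23, 16]): d = {'a': [23, 16], 'b': [23, 23, 16]}
After line 4: result = d['b'] = [23, 23, 16]

{'a': [23, 16], 'b': [23, 23, 16]}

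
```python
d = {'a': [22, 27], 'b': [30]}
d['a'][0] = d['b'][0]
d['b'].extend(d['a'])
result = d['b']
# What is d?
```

After line 1: d = {'a': [22, 27], 'b': [30]}
After line 2 (a[0] = b[0] = 30): d = {'a': [30, 27], 'b': [30]}
After line 3 (b.extend(a) appends [30, 27]): d = {'a': [30, 27], 'b': [30, 30, 27]}
After line 4: result = d['b'] = [30, 30, 27]

{'a': [30, 27], 'b': [30, 30, 27]}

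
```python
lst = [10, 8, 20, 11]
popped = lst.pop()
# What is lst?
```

[10, 8, 20]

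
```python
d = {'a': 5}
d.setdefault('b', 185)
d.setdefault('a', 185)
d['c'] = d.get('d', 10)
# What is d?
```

After line 1: d = {'a': 5}
After line 2 (setdefault adds 'b'=185): d = {'a': 5, 'b': 185}
After line 3 (setdefault 'a' no-op, already exists): d = {'a': 5, 'b': 185}
After line 4 (get('d', 10) returns default since 'd' not in d): d = {'a': 5, 'b': 185, 'c': 10}

{'a': 5, 'b': 185, 'c': 10}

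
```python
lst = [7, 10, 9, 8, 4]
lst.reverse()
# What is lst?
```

[4, 8, 9, 10, 7]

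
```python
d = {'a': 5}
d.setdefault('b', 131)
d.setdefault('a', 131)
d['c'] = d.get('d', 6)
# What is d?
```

After line 1: d = {'a': 5}
After line 2 (setdefault adds 'b'=131): d = {'a': 5, 'b': 131}
After line 3 (setdefault 'a' no-op, already exists): d = {'a': 5, 'b': 131}
After line 4 (get('d', 6) returns default since 'd' not in d): d = {'a': 5, 'b': 131, 'c': 6}

{'a': 5, 'b': 131, 'c': 6}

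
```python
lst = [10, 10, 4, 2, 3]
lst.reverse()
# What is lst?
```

[3, 2, 4, 10, 10]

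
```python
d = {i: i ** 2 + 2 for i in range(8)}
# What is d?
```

{0: 2, 1: 3, 2: 6, 3: 11, 4: 18, 5: 27, 6: 38, 7: 51}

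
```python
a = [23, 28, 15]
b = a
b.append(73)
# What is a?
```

After line 1: a = [23, 28, 15]
After line 2 (b = a is an alias, same object): a = [23, 28, 15], b = [23, 28, 15]
After line 3 (b.append mutates the shared list): a = [23, 28, 15, 73], b = [23, 28, 15, 73]

[23, 28, 15, 73]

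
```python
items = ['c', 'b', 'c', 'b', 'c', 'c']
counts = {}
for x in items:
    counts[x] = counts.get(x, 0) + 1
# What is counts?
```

Initial: counts = {}, items = ['c', 'b', 'c', 'b', 'c', 'c']
See 'c': counts = {'c': 1}
See 'b': counts = {'c': 1, 'b': 1}
See 'c': counts = {'c': 2, 'b': 1}
See 'b': counts = {'c': 2, 'b': 2}
See 'c': counts = {'c': 3, 'b': 2}
See 'c': counts = {'c': 4, 'b': 2}

{'c': 4, 'b': 2}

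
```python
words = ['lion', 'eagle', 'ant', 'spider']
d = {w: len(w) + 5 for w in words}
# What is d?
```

{'lion': 9, 'eagle': 10, 'ant': 8, 'spider': 11}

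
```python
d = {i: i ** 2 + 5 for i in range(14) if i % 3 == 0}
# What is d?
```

{0: 5, 3: 14, 6: 41, 9: 86, 12: 149}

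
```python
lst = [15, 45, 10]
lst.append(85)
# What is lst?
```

[15, 45, 10, 85]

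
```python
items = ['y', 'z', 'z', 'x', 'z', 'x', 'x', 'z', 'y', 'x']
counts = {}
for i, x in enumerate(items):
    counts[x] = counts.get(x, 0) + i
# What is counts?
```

Initial: counts = {}, items = ['y', 'z', 'z', 'x', 'z', 'x', 'x', 'z', 'y', 'x']
i=0, x='y': counts = {'y': 0}
i=1, x='z': counts = {'y': 0, 'z': 1}
i=2, x='z': counts = {'y': 0, 'z': 3}
i=3, x='x': counts = {'y': 0, 'z': 3, 'x': 3}
i=4, x='z': counts = {'y': 0, 'z': 7, 'x': 3}
i=5, x='x': counts = {'y': 0, 'z': 7, 'x': 8}
i=6, x='x': counts = {'y': 0, 'z': 7, 'x': 14}
i=7, x='z': counts = {'y': 0, 'z': 14, 'x': 14}
i=8, x='y': counts = {'y': 8, 'z': 14, 'x': 14}
i=9, x='x': counts = {'y': 8, 'z': 14, 'x': 23}

{'y': 8, 'z': 14, 'x': 23}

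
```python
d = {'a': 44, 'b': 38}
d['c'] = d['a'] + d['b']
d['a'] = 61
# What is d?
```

After line 1: d = {'a': 44, 'b': 38}
After line 2 (d['c'] = 44 + 38): d = {'a': 44, 'b': 38, 'c': 82}
After line 3: d = {'a': 61, 'b': 38, 'c': 82}

{'a': 61, 'b': 38, 'c': 82}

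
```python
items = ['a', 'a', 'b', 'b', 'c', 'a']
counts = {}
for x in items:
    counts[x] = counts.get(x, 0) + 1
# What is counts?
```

Initial: counts = {}, items = ['a', 'a', 'b', 'b', 'c', 'a']
See 'a': counts = {'a': 1}
See 'a': counts = {'a': 2}
See 'b': counts = {'a': 2, 'b': 1}
See 'b': counts = {'a': 2, 'b': 2}
See 'c': counts = {'a': 2, 'b': 2, 'c': 1}
See 'a': counts = {'a': 3, 'b': 2, 'c': 1}

{'a': 3, 'b': 2, 'c': 1}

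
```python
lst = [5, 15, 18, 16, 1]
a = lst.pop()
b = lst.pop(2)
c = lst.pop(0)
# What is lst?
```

After line 1: lst = [5, 15, 18, 16, 1]
After line 2 (pop() -> a = 1): lst = [5, 15, 18, 16]
After line 3 (pop(2) -> b = 18): lst = [5, 15, 16]
After line 4 (pop(0) -> c = 5): lst = [15, 16]

[15, 16]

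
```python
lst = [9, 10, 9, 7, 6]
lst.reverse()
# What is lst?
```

[6, 7, 9, 10, 9]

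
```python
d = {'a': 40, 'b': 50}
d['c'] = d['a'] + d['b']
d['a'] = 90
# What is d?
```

After line 1: d = {'a': 40, 'b': 50}
After line 2 (d['c'] = 40 + 50): d = {'a': 40, 'b': 50, 'c': 90}
After line 3: d = {'a': 90, 'b': 50, 'c': 90}

{'a': 90, 'b': 50, 'c': 90}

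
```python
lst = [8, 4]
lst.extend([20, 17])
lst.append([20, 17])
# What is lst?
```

After line 1: lst = [8, 4]
After line 2 (extend unpacks [20, 17]): lst = [8, 4, 20, 17]
After line 3 (append adds [20, 17] as single element): lst = [8, 4, 20, 17, [20, 17]]

[8, 4, 20, 17, [20, 17]]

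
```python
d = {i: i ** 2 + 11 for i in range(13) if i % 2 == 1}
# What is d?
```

{1: 12, 3: 20, 5: 36, 7: 60, 9: 92, 11: 132}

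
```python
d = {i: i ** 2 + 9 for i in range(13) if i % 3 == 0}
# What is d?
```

{0: 9, 3: 18, 6: 45, 9: 90, 12: 153}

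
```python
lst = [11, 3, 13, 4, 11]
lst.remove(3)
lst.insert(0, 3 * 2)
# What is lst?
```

After line 1: lst = [11, 3, 13, 4, 11]
After line 2 (remove first 3): lst = [11, 13, 4, 11]
After line 3 (insert 6 at index 0): lst = [6, 11, 13, 4, 11]

[6, 11, 13, 4, 11]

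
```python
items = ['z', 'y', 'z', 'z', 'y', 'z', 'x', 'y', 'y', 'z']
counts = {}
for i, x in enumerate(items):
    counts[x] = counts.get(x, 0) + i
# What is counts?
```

Initial: counts = {}, items = ['z', 'y', 'z', 'z', 'y', 'z', 'x', 'y', 'y', 'z']
i=0, x='z': counts = {'z': 0}
i=1, x='y': counts = {'z': 0, 'y': 1}
i=2, x='z': counts = {'z': 2, 'y': 1}
i=3, x='z': counts = {'z': 5, 'y': 1}
i=4, x='y': counts = {'z': 5, 'y': 5}
i=5, x='z': counts = {'z': 10, 'y': 5}
i=6, x='x': counts = {'z': 10, 'y': 5, 'x': 6}
i=7, x='y': counts = {'z': 10, 'y': 12, 'x': 6}
i=8, x='y': counts = {'z': 10, 'y': 20, 'x': 6}
i=9, x='z': counts = {'z': 19, 'y': 20, 'x': 6}

{'z': 19, 'y': 20, 'x': 6}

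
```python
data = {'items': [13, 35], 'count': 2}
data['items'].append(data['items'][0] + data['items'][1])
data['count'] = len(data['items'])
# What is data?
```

After line 1: data = {'items': [13, 35], 'count': 2}
After line 2 (append 13 + 35 = 48): data = {'items': [13, 35, 48], 'count': 2}
After line 3 (count = len(items) = 3): data = {'items': [13, 35, 48], 'count': 3}

{'items': [13, 35, 48], 'count': 3}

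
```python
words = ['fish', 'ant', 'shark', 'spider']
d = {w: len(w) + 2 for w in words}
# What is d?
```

{'fish': 6, 'ant': 5, 'shark': 7, 'spider': 8}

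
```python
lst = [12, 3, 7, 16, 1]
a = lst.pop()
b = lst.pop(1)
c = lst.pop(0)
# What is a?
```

After line 1: lst = [12, 3, 7, 16, 1]
After line 2 (pop() -> a = 1): lst = [12, 3, 7, 16]
After line 3 (pop(1) -> b = 3): lst = [12, 7, 16]
After line 4 (pop(0) -> c = 12): lst = [7, 16]

1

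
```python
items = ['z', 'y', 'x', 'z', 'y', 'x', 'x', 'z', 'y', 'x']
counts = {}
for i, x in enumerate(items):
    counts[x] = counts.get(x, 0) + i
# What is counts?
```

Initial: counts = {}, items = ['z', 'y', 'x', 'z', 'y', 'x', 'x', 'z', 'y', 'x']
i=0, x='z': counts = {'z': 0}
i=1, x='y': counts = {'z': 0, 'y': 1}
i=2, x='x': counts = {'z': 0, 'y': 1, 'x': 2}
i=3, x='z': counts = {'z': 3, 'y': 1, 'x': 2}
i=4, x='y': counts = {'z': 3, 'y': 5, 'x': 2}
i=5, x='x': counts = {'z': 3, 'y': 5, 'x': 7}
i=6, x='x': counts = {'z': 3, 'y': 5, 'x': 13}
i=7, x='z': counts = {'z': 10, 'y': 5, 'x': 13}
i=8, x='y': counts = {'z': 10, 'y': 13, 'x': 13}
i=9, x='x': counts = {'z': 10, 'y': 13, 'x': 22}

{'z': 10, 'y': 13, 'x': 22}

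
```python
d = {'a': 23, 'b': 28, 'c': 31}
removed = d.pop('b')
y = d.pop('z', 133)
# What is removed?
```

After line 1: d = {'a': 23, 'b': 28, 'c': 31}
After line 2 (pop 'b' returns 28): d = {'a': 23, 'c': 31}, removed = 28
After line 3 (pop 'z' missing, returns default 133): d = {'a': 23, 'c': 31}, y = 133

28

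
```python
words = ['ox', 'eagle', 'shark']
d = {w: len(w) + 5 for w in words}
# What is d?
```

{'ox': 7, 'eagle': 10, 'shark': 10}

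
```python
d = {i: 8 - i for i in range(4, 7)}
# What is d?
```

{4: 4, 5: 3, 6: 2}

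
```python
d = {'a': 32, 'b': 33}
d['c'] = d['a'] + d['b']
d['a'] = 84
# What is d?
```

After line 1: d = {'a': 32, 'b': 33}
After line 2 (d['c'] = 32 + 33): d = {'a': 32, 'b': 33, 'c': 65}
After line 3: d = {'a': 84, 'b': 33, 'c': 65}

{'a': 84, 'b': 33, 'c': 65}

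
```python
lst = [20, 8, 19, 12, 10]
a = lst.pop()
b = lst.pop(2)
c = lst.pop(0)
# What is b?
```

After line 1: lst = [20, 8, 19, 12, 10]
After line 2 (pop() -> a = 10): lst = [20, 8, 19, 12]
After line 3 (pop(2) -> b = 19): lst = [20, 8, 12]
After line 4 (pop(0) -> c = 20): lst = [8, 12]

19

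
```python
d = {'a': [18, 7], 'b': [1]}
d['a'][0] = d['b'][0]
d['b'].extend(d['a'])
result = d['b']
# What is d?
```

After line 1: d = {'a': [18, 7], 'b': [1]}
After line 2 (a[0] = b[0] = 1): d = {'a': [1, 7], 'b': [1]}
After line 3 (b.extend(a) appends [1, 7]): d = {'a': [1, 7], 'b': [1, 1, 7]}
After line 4: result = d['b'] = [1, 1, 7]

{'a': [1, 7], 'b': [1, 1, 7]}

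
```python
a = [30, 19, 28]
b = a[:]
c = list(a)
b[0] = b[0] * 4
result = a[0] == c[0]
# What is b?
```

After line 1: a = [30, 19, 28]
After line 2 (b = a[:], copy): a = [30, 19, 28], b = [30, 19, 28]
After line 3 (c = list(a) is a copy, new object): c = [30, 19, 28]
After line 4 (b[0] = 30 * 4 = 120; only b mutates (copy)): a = [30, 19, 28], b = [120, 19, 28], c = [30, 19, 28]
After line 5 (a[0] = 30, c[0] = 30; result = True)

[120, 19, 28]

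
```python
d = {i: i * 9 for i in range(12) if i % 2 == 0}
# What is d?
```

{0: 0, 2: 18, 4: 36, 6: 54, 8: 72, 10: 90}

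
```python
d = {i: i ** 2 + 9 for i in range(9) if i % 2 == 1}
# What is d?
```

{1: 10, 3: 18, 5: 34, 7: 58}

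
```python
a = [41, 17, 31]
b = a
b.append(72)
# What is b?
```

After line 1: a = [41, 17, 31]
After line 2 (b = a is an alias, same object): a = [41, 17, 31], b = [41, 17, 31]
After line 3 (b.append mutates the shared list): a = [41, 17, 31, 72], b = [41, 17, 31, 72]

[41, 17, 31, 72]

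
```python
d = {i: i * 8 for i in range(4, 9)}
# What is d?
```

{4: 32, 5: 40, 6: 48, 7: 56, 8: 64}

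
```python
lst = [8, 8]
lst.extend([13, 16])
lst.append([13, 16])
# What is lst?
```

After line 1: lst = [8, 8]
After line 2 (extend unpacks [13, 16]): lst = [8, 8, 13, 16]
After line 3 (append adds [13, 16] as single element): lst = [8, 8, 13, 16, [13, 16]]

[8, 8, 13, 16, [13, 16]]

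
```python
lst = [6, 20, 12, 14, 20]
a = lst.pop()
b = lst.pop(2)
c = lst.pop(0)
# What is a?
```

After line 1: lst = [6, 20, 12, 14, 20]
After line 2 (pop() -> a = 20): lst = [6, 20, 12, 14]
After line 3 (pop(2) -> b = 12): lst = [6, 20, 14]
After line 4 (pop(0) -> c = 6): lst = [20, 14]

20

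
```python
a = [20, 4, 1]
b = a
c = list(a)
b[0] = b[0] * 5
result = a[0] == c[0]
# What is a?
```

After line 1: a = [20, 4, 1]
After line 2 (b = a, alias): a = [20, 4, 1], b = [20, 4, 1]
After line 3 (c = list(a) is a copy, new object): c = [20, 4, 1]
After line 4 (b[0] = 20 * 5 = 100; mutates shared a/b): a = b = [100, 4, 1], c = [20, 4, 1]
After line 5 (a[0] = 100, c[0] = 20; result = False)

[100, 4, 1]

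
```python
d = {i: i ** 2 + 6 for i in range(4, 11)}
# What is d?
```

{4: 22, 5: 31, 6: 42, 7: 55, 8: 70, 9: 87, 10: 106}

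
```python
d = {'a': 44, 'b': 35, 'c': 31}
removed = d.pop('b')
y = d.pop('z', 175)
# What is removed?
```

After line 1: d = {'a': 44, 'b': 35, 'c': 31}
After line 2 (pop 'b' returns 35): d = {'a': 44, 'c': 31}, removed = 35
After line 3 (pop 'z' missing, returns default 175): d = {'a': 44, 'c': 31}, y = 175

35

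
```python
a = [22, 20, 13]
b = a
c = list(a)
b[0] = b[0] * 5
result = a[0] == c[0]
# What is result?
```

After line 1: a = [22, 20, 13]
After line 2 (b = a, alias): a = [22, 20, 13], b = [22, 20, 13]
After line 3 (c = list(a) is a copy, new object): c = [22, 20, 13]
After line 4 (b[0] = 22 * 5 = 110; mutates shared a/b): a = b = [110, 20, 13], c = [22, 20, 13]
After line 5 (a[0] = 110, c[0] = 22; result = False)

False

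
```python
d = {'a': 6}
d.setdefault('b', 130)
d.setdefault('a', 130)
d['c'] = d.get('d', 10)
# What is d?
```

After line 1: d = {'a': 6}
After line 2 (setdefault adds 'b'=130): d = {'a': 6, 'b': 130}
After line 3 (setdefault 'a' no-op, already exists): d = {'a': 6, 'b': 130}
After line 4 (get('d', 10) returns default since 'd' not in d): d = {'a': 6, 'b': 130, 'c': 10}

{'a': 6, 'b': 130, 'c': 10}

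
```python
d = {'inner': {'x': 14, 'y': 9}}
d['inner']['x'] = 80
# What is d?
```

After line 1: d = {'inner': {'x': 14, 'y': 9}}
After line 2 (inner x overwritten): d = {'inner': {'x': 80, 'y': 9}}

{'inner': {'x': 80, 'y': 9}}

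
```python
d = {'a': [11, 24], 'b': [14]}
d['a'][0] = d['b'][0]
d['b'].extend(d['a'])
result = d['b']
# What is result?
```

After line 1: d = {'a': [11, 24], 'b': [14]}
After line 2 (a[0] = b[0] = 14): d = {'a': [14, 24], 'b': [14]}
After line 3 (b.extend(a) appends [14, 24]): d = {'a': [14, 24], 'b': [14, 14, 24]}
After line 4: result = d['b'] = [14, 14, 24]

[14, 14, 24]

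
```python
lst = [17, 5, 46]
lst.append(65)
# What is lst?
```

[17, 5, 46, 65]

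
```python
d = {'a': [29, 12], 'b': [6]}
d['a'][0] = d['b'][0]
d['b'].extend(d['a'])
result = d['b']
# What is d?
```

After line 1: d = {'a': [29, 12], 'b': [6]}
After line 2 (a[0] = b[0] = 6): d = {'a': [6, 12], 'b': [6]}
After line 3 (b.extend(a) appends [6, 12]): d = {'a': [6, 12], 'b': [6, 6, 12]}
After line 4: result = d['b'] = [6, 6, 12]

{'a': [6, 12], 'b': [6, 6, 12]}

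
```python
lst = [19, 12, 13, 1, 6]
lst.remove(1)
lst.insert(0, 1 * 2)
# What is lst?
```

After line 1: lst = [19, 12, 13, 1, 6]
After line 2 (remove first 1): lst = [19, 12, 13, 6]
After line 3 (insert 2 at index 0): lst = [2, 19, 12, 13, 6]

[2, 19, 12, 13, 6]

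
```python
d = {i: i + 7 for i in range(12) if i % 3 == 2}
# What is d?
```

{2: 9, 5: 12, 8: 15, 11: 18}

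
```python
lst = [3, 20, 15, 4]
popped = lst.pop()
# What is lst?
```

[3, 20, 15]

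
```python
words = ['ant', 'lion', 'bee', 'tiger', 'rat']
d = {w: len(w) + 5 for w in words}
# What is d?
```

{'ant': 8, 'lion': 9, 'bee': 8, 'tiger': 10, 'rat': 8}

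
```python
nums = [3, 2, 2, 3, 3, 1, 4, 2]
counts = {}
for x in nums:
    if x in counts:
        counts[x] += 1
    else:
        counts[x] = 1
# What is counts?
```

Initial: counts = {}, nums = [3, 2, 2, 3, 3, 1, 4, 2]
See 3: counts = {3: 1}
See 2: counts = {3: 1, 2: 1}
See 2: counts = {3: 1, 2: 2}
See 3: counts = {3: 2, 2: 2}
See 3: counts = {3: 3, 2: 2}
See 1: counts = {3: 3, 2: 2, 1: 1}
See 4: counts = {3: 3, 2: 2, 1: 1, 4: 1}
See 2: counts = {3: 3, 2: 3, 1: 1, 4: 1}

{3: 3, 2: 3, 1: 1, 4: 1}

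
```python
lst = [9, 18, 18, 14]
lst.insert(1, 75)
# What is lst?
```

[9, 75, 18, 18, 14]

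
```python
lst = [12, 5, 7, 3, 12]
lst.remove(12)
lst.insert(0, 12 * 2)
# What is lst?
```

After line 1: lst = [12, 5, 7, 3, 12]
After line 2 (remove first 12): lst = [5, 7, 3, 12]
After line 3 (insert 24 at index 0): lst = [24, 5, 7, 3, 12]

[24, 5, 7, 3, 12]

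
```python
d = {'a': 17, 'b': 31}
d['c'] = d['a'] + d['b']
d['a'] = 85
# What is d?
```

After line 1: d = {'a': 17, 'b': 31}
After line 2 (d['c'] = 17 + 31): d = {'a': 17, 'b': 31, 'c': 48}
After line 3: d = {'a': 85, 'b': 31, 'c': 48}

{'a': 85, 'b': 31, 'c': 48}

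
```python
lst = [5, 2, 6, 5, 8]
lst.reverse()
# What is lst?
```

[8, 5, 6, 2, 5]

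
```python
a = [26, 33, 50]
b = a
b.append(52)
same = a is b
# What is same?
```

After line 1: a = [26, 33, 50]
After line 2 (b = a is an alias, same object): a = [26, 33, 50], b = [26, 33, 50]
After line 3 (b.append mutates the shared list): a = [26, 33, 50, 52], b = [26, 33, 50, 52]
After line 4 (same = a is b; same object -> True): same = True

True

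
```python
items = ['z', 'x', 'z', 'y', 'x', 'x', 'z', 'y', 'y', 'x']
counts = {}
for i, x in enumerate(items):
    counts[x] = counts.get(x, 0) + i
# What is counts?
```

Initial: counts = {}, items = ['z', 'x', 'z', 'y', 'x', 'x', 'z', 'y', 'y', 'x']
i=0, x='z': counts = {'z': 0}
i=1, x='x': counts = {'z': 0, 'x': 1}
i=2, x='z': counts = {'z': 2, 'x': 1}
i=3, x='y': counts = {'z': 2, 'x': 1, 'y': 3}
i=4, x='x': counts = {'z': 2, 'x': 5, 'y': 3}
i=5, x='x': counts = {'z': 2, 'x': 10, 'y': 3}
i=6, x='z': counts = {'z': 8, 'x': 10, 'y': 3}
i=7, x='y': counts = {'z': 8, 'x': 10, 'y': 10}
i=8, x='y': counts = {'z': 8, 'x': 10, 'y': 18}
i=9, x='x': counts = {'z': 8, 'x': 19, 'y': 18}

{'z': 8, 'x': 19, 'y': 18}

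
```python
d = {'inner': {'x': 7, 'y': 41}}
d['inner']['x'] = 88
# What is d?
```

After line 1: d = {'inner': {'x': 7, 'y': 41}}
After line 2 (inner x overwritten): d = {'inner': {'x': 88, 'y': 41}}

{'inner': {'x': 88, 'y': 41}}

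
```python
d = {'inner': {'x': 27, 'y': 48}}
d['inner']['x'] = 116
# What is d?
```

After line 1: d = {'inner': {'x': 27, 'y': 48}}
After line 2 (inner x overwritten): d = {'inner': {'x': 116, 'y': 48}}

{'inner': {'x': 116, 'y': 48}}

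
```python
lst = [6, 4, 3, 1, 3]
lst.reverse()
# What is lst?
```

[3, 1, 3, 4, 6]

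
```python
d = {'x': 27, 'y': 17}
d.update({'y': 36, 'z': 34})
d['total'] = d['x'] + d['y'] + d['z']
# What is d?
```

After line 1: d = {'x': 27, 'y': 17}
After line 2 (y overwritten, z added): d = {'x': 27, 'y': 36, 'z': 34}
After line 3 (total = 27 + 36 + 34 = 97): d = {'x': 27, 'y': 36, 'z': 34, 'total': 97}

{'x': 27, 'y': 36, 'z': 34, 'total': 97}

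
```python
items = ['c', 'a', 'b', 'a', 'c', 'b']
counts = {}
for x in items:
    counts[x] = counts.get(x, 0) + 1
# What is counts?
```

Initial: counts = {}, items = ['c', 'a', 'b', 'a', 'c', 'b']
See 'c': counts = {'c': 1}
See 'a': counts = {'c': 1, 'a': 1}
See 'b': counts = {'c': 1, 'a': 1, 'b': 1}
See 'a': counts = {'c': 1, 'a': 2, 'b': 1}
See 'c': counts = {'c': 2, 'a': 2, 'b': 1}
See 'b': counts = {'c': 2, 'a': 2, 'b': 2}

{'c': 2, 'a': 2, 'b': 2}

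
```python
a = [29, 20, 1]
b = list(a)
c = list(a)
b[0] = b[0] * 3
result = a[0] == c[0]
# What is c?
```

After line 1: a = [29, 20, 1]
After line 2 (b = list(a), copy): a = [29, 20, 1], b = [29, 20, 1]
After line 3 (c = list(a) is a copy, new object): c = [29, 20, 1]
After line 4 (b[0] = 29 * 3 = 87; only b mutates (copy)): a = [29, 20, 1], b = [87, 20, 1], c = [29, 20, 1]
After line 5 (a[0] = 29, c[0] = 29; result = True)

[29, 20, 1]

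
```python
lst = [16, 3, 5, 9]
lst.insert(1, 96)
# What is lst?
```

[16, 96, 3, 5, 9]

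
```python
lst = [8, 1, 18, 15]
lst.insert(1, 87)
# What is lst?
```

[8, 87, 1, 18, 15]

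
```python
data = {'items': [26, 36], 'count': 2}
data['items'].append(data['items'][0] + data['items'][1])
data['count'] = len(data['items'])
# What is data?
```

After line 1: data = {'items': [26, 36], 'count': 2}
After line 2 (append 26 + 36 = 62): data = {'items': [26, 36, 62], 'count': 2}
After line 3 (count = len(items) = 3): data = {'items': [26, 36, 62], 'count': 3}

{'items': [26, 36, 62], 'count': 3}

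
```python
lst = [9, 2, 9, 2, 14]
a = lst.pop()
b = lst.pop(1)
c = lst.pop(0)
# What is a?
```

After line 1: lst = [9, 2, 9, 2, 14]
After line 2 (pop() -> a = 14): lst = [9, 2, 9, 2]
After line 3 (pop(1) -> b = 2): lst = [9, 9, 2]
After line 4 (pop(0) -> c = 9): lst = [9, 2]

14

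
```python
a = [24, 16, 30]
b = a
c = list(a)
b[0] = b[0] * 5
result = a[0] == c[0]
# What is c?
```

After line 1: a = [24, 16, 30]
After line 2 (b = a, alias): a = [24, 16, 30], b = [24, 16, 30]
After line 3 (c = list(a) is a copy, new object): c = [24, 16, 30]
After line 4 (b[0] = 24 * 5 = 120; mutates shared a/b): a = b = [120, 16, 30], c = [24, 16, 30]
After line 5 (a[0] = 120, c[0] = 24; result = False)

[24, 16, 30]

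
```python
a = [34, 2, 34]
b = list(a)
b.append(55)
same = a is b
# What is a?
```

After line 1: a = [34, 2, 34]
After line 2 (b = list(a) is a shallow copy, new object): a = [34, 2, 34], b = [34, 2, 34]
After line 3 (append only mutates b): a = [34, 2, 34], b = [34, 2, 34, 55]
After line 4 (same = a is b; different objects -> False): same = False

[34, 2, 34]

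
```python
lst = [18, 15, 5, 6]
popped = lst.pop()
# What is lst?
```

[18, 15, 5]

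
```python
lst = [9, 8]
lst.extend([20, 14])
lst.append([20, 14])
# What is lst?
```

After line 1: lst = [9, 8]
After line 2 (extend unpacks [20, 14]): lst = [9, 8, 20, 14]
After line 3 (append adds [20, 14] as single element): lst = [9, 8, 20, 14, [20, 14]]

[9, 8, 20, 14, [20, 14]]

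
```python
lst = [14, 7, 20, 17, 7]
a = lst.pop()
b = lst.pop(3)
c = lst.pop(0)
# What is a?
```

After line 1: lst = [14, 7, 20, 17, 7]
After line 2 (pop() -> a = 7): lst = [14, 7, 20, 17]
After line 3 (pop(3) -> b = 17): lst = [14, 7, 20]
After line 4 (pop(0) -> c = 14): lst = [7, 20]

7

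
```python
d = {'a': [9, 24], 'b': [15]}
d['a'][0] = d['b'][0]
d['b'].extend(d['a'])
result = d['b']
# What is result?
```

After line 1: d = {'a': [9, 24], 'b': [15]}
After line 2 (a[0] = b[0] = 15): d = {'a': [15, 24], 'b': [15]}
After line 3 (b.extend(a) appends [15, 24]): d = {'a': [15, 24], 'b': [15, 15, 24]}
After line 4: result = d['b'] = [15, 15, 24]

[15, 15, 24]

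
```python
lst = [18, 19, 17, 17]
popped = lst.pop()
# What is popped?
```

17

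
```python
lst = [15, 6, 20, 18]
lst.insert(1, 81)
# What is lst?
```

[15, 81, 6, 20, 18]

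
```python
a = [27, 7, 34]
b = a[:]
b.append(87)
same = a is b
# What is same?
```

After line 1: a = [27, 7, 34]
After line 2 (b = a[:] is a shallow copy, new object): a = [27, 7, 34], b = [27, 7, 34]
After line 3 (append only mutates b): a = [27, 7, 34], b = [27, 7, 34, 87]
After line 4 (same = a is b; different objects -> False): same = False

False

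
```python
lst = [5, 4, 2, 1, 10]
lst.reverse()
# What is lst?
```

[10, 1, 2, 4, 5]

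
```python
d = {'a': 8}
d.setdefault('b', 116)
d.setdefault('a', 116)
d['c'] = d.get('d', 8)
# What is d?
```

After line 1: d = {'a': 8}
After line 2 (setdefault adds 'b'=116): d = {'a': 8, 'b': 116}
After line 3 (setdefault 'a' no-op, already exists): d = {'a': 8, 'b': 116}
After line 4 (get('d', 8) returns default since 'd' not in d): d = {'a': 8, 'b': 116, 'c': 8}

{'a': 8, 'b': 116, 'c': 8}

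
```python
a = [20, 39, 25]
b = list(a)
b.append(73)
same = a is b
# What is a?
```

After line 1: a = [20, 39, 25]
After line 2 (b = list(a) is a shallow copy, new object): a = [20, 39, 25], b = [20, 39, 25]
After line 3 (append only mutates b): a = [20, 39, 25], b = [20, 39, 25, 73]
After line 4 (same = a is b; different objects -> False): same = False

[20, 39, 25]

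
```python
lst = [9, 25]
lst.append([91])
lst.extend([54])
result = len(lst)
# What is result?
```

After line 1: lst = [9, 25]
After line 2 (append adds [91] as single element): lst = [9, 25, [91]]
After line 3 (extend unpacks [54], adds 54): lst = [9, 25, [91], 54]
After line 4: result = len(lst) = 4

4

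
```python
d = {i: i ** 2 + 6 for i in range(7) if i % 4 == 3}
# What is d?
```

{3: 15}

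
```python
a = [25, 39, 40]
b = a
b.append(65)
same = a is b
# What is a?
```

After line 1: a = [25, 39, 40]
After line 2 (b = a is an alias, same object): a = [25, 39, 40], b = [25, 39, 40]
After line 3 (b.append mutates the shared list): a = [25, 39, 40, 65], b = [25, 39, 40, 65]
After line 4 (same = a is b; same object -> True): same = True

[25, 39, 40, 65]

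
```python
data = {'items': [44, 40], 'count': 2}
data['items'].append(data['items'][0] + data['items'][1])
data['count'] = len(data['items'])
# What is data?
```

After line 1: data = {'items': [44, 40], 'count': 2}
After line 2 (append 44 + 40 = 84): data = {'items': [44, 40, 84], 'count': 2}
After line 3 (count = len(items) = 3): data = {'items': [44, 40, 84], 'count': 3}

{'items': [44, 40, 84], 'count': 3}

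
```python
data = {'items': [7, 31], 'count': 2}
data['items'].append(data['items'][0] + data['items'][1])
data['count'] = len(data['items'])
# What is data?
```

After line 1: data = {'items': [7, 31], 'count': 2}
After line 2 (append 7 + 31 = 38): data = {'items': [7, 31, 38], 'count': 2}
After line 3 (count = len(items) = 3): data = {'items': [7, 31, 38], 'count': 3}

{'items': [7, 31, 38], 'count': 3}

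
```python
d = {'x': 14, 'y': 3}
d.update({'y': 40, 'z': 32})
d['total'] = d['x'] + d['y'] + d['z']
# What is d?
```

After line 1: d = {'x': 14, 'y': 3}
After line 2 (y overwritten, z added): d = {'x': 14, 'y': 40, 'z': 32}
After line 3 (total = 14 + 40 + 32 = 86): d = {'x': 14, 'y': 40, 'z': 32, 'total': 86}

{'x': 14, 'y': 40, 'z': 32, 'total': 86}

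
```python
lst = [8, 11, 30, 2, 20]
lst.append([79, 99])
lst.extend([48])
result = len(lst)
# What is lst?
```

After line 1: lst = [8, 11, 30, 2, 20]
After line 2 (append adds [79, 99] as single element): lst = [8, 11, 30, 2, 20, [79, 99]]
After line 3 (extend unpacks [48], adds 48): lst = [8, 11, 30, 2, 20, [79, 99], 48]
After line 4: result = len(lst) = 7

[8, 11, 30, 2, 20, [79, 99], 48]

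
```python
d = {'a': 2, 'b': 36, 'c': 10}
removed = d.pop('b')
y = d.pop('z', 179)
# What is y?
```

After line 1: d = {'a': 2, 'b': 36, 'c': 10}
After line 2 (pop 'b' returns 36): d = {'a': 2, 'c': 10}, removed = 36
After line 3 (pop 'z' missing, returns default 179): d = {'a': 2, 'c': 10}, y = 179

179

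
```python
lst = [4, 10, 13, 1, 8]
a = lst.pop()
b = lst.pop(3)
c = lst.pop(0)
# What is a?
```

After line 1: lst = [4, 10, 13, 1, 8]
After line 2 (pop() -> a = 8): lst = [4, 10, 13, 1]
After line 3 (pop(3) -> b = 1): lst = [4, 10, 13]
After line 4 (pop(0) -> c = 4): lst = [10, 13]

8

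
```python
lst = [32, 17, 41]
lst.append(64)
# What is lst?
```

[32, 17, 41, 64]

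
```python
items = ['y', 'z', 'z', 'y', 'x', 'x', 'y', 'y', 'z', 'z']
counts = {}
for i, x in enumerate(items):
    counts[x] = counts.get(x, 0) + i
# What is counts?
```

Initial: counts = {}, items = ['y', 'z', 'z', 'y', 'x', 'x', 'y', 'y', 'z', 'z']
i=0, x='y': counts = {'y': 0}
i=1, x='z': counts = {'y': 0, 'z': 1}
i=2, x='z': counts = {'y': 0, 'z': 3}
i=3, x='y': counts = {'y': 3, 'z': 3}
i=4, x='x': counts = {'y': 3, 'z': 3, 'x': 4}
i=5, x='x': counts = {'y': 3, 'z': 3, 'x': 9}
i=6, x='y': counts = {'y': 9, 'z': 3, 'x': 9}
i=7, x='y': counts = {'y': 16, 'z': 3, 'x': 9}
i=8, x='z': counts = {'y': 16, 'z': 11, 'x': 9}
i=9, x='z': counts = {'y': 16, 'z': 20, 'x': 9}

{'y': 16, 'z': 20, 'x': 9}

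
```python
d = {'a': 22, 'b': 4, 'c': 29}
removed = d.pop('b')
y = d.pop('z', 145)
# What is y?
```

After line 1: d = {'a': 22, 'b': 4, 'c': 29}
After line 2 (pop 'b' returns 4): d = {'a': 22, 'c': 29}, removed = 4
After line 3 (pop 'z' missing, returns default 145): d = {'a': 22, 'c': 29}, y = 145

145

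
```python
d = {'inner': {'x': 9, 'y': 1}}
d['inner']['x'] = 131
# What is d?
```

After line 1: d = {'inner': {'x': 9, 'y': 1}}
After line 2 (inner x overwritten): d = {'inner': {'x': 131, 'y': 1}}

{'inner': {'x': 131, 'y': 1}}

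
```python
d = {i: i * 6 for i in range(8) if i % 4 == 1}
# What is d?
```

{1: 6, 5: 30}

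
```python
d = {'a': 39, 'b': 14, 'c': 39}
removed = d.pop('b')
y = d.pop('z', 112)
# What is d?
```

After line 1: d = {'a': 39, 'b': 14, 'c': 39}
After line 2 (pop 'b' returns 14): d = {'a': 39, 'c': 39}, removed = 14
After line 3 (pop 'z' missing, returns default 112): d = {'a': 39, 'c': 39}, y = 112

{'a': 39, 'c': 39}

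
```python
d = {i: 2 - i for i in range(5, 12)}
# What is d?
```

{5: -3, 6: -4, 7: -5, 8: -6, 9: -7, 10: -8, 11: -9}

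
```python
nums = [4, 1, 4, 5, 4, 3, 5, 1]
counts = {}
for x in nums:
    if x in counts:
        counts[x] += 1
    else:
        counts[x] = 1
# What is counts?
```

Initial: counts = {}, nums = [4, 1, 4, 5, 4, 3, 5, 1]
See 4: counts = {4: 1}
See 1: counts = {4: 1, 1: 1}
See 4: counts = {4: 2, 1: 1}
See 5: counts = {4: 2, 1: 1, 5: 1}
See 4: counts = {4: 3, 1: 1, 5: 1}
See 3: counts = {4: 3, 1: 1, 5: 1, 3: 1}
See 5: counts = {4: 3, 1: 1, 5: 2, 3: 1}
See 1: counts = {4: 3, 1: 2, 5: 2, 3: 1}

{4: 3, 1: 2, 5: 2, 3: 1}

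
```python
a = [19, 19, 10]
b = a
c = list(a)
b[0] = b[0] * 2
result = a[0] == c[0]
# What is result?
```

After line 1: a = [19, 19, 10]
After line 2 (b = a, alias): a = [19, 19, 10], b = [19, 19, 10]
After line 3 (c = list(a) is a copy, new object): c = [19, 19, 10]
After line 4 (b[0] = 19 * 2 = 38; mutates shared a/b): a = b = [38, 19, 10], c = [19, 19, 10]
After line 5 (a[0] = 38, c[0] = 19; result = False)

False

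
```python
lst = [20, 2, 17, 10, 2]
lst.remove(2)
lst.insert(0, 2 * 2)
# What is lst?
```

After line 1: lst = [20, 2, 17, 10, 2]
After line 2 (remove first 2): lst = [20, 17, 10, 2]
After line 3 (insert 4 at index 0): lst = [4, 20, 17, 10, 2]

[4, 20, 17, 10, 2]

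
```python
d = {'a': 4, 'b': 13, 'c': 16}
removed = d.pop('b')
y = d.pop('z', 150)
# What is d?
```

After line 1: d = {'a': 4, 'b': 13, 'c': 16}
After line 2 (pop 'b' returns 13): d = {'a': 4, 'c': 16}, removed = 13
After line 3 (pop 'z' missing, returns default 150): d = {'a': 4, 'c': 16}, y = 150

{'a': 4, 'c': 16}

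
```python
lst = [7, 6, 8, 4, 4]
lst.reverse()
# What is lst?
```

[4, 4, 8, 6, 7]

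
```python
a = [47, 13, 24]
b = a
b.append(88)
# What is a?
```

After line 1: a = [47, 13, 24]
After line 2 (b = a is an alias, same object): a = [47, 13, 24], b = [47, 13, 24]
After line 3 (b.append mutates the shared list): a = [47, 13, 24, 88], b = [47, 13, 24, 88]

[47, 13, 24, 88]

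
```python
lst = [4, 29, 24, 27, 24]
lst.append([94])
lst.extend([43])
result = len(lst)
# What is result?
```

After line 1: lst = [4, 29, 24, 27, 24]
After line 2 (append adds [94] as single element): lst = [4, 29, 24, 27, 24, [94]]
After line 3 (extend unpacks [43], adds 43): lst = [4, 29, 24, 27, 24, [94], 43]
After line 4: result = len(lst) = 7

7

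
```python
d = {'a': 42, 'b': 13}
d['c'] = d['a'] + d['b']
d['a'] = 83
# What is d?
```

After line 1: d = {'a': 42, 'b': 13}
After line 2 (d['c'] = 42 + 13): d = {'a': 42, 'b': 13, 'c': 55}
After line 3: d = {'a': 83, 'b': 13, 'c': 55}

{'a': 83, 'b': 13, 'c': 55}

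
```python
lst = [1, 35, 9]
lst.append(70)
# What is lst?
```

[1, 35, 9, 70]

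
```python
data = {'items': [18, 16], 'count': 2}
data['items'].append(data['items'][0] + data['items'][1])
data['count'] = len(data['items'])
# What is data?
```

After line 1: data = {'items': [18, 16], 'count': 2}
After line 2 (append 18 + 16 = 34): data = {'items': [18, 16, 34], 'count': 2}
After line 3 (count = len(items) = 3): data = {'items': [18, 16, 34], 'count': 3}

{'items': [18, 16, 34], 'count': 3}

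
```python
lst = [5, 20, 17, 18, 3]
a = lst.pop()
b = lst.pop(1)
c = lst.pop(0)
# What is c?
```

After line 1: lst = [5, 20, 17, 18, 3]
After line 2 (pop() -> a = 3): lst = [5, 20, 17, 18]
After line 3 (pop(1) -> b = 20): lst = [5, 17, 18]
After line 4 (pop(0) -> c = 5): lst = [17, 18]

5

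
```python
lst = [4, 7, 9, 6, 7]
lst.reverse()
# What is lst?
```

[7, 6, 9, 7, 4]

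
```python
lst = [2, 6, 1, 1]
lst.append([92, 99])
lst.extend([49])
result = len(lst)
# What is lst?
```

After line 1: lst = [2, 6, 1, 1]
After line 2 (append adds [92, 99] as single element): lst = [2, 6, 1, 1, [92, 99]]
After line 3 (extend unpacks [49], adds 49): lst = [2, 6, 1, 1, [92, 99], 49]
After line 4: result = len(lst) = 6

[2, 6, 1, 1, [92, 99], 49]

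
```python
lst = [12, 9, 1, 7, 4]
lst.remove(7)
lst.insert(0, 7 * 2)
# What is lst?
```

After line 1: lst = [12, 9, 1, 7, 4]
After line 2 (remove first 7): lst = [12, 9, 1, 4]
After line 3 (insert 14 at index 0): lst = [14, 12, 9, 1, 4]

[14, 12, 9, 1, 4]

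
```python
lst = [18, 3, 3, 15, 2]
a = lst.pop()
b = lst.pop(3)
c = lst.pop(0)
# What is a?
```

After line 1: lst = [18, 3, 3, 15, 2]
After line 2 (pop() -> a = 2): lst = [18, 3, 3, 15]
After line 3 (pop(3) -> b = 15): lst = [18, 3, 3]
After line 4 (pop(0) -> c = 18): lst = [3, 3]

2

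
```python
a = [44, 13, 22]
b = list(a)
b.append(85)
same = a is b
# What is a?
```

After line 1: a = [44, 13, 22]
After line 2 (b = list(a) is a shallow copy, new object): a = [44, 13, 22], b = [44, 13, 22]
After line 3 (append only mutates b): a = [44, 13, 22], b = [44, 13, 22, 85]
After line 4 (same = a is b; different objects -> False): same = False

[44, 13, 22]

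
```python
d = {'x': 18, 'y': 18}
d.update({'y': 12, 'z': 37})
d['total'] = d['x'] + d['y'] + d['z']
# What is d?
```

After line 1: d = {'x': 18, 'y': 18}
After line 2 (y overwritten, z added): d = {'x': 18, 'y': 12, 'z': 37}
After line 3 (total = 18 + 12 + 37 = 67): d = {'x': 18, 'y': 12, 'z': 37, 'total': 67}

{'x': 18, 'y': 12, 'z': 37, 'total': 67}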